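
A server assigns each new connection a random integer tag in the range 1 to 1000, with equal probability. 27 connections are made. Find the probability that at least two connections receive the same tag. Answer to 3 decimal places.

It's easier to compute the probability that all 27 are distinct.
P(all distinct) = 1000/1000 · 999/1000 · ··· · 974/1000 ≈ 0.702.
So the probability of at least one match is 1 − 0.702 = 0.298.

0.298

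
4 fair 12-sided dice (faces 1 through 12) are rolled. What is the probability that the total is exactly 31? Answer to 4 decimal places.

There are 12^4 = 20736 equally likely outcomes.
The number of ordered 4-tuples from {1,…,12} summing to 31 is 916.
P(sum = 31) = 916/20736 = 229/5184 ≈ 0.0442.

0.0442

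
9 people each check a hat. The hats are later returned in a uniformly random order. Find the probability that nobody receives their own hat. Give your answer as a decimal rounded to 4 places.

0.3679

This is the derangement probability: permutations of 9 with no fixed point.
D(9) = 9! · (1 − 1/1! + 1/2! − ··· + (−1)^9/9!) = 133496.
P = 133496/362880 = 16687/45360 ≈ 0.3679.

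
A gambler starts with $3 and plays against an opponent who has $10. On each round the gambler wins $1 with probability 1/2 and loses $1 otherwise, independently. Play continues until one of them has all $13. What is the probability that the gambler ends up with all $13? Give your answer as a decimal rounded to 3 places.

With a fair step, P(i) = ½P(i−1) + ½P(i+1) with P(0)=0, P(13)=1 has the linear solution P(i) = i/13.
P(3) = 3/13 ≈ 0.231.

0.231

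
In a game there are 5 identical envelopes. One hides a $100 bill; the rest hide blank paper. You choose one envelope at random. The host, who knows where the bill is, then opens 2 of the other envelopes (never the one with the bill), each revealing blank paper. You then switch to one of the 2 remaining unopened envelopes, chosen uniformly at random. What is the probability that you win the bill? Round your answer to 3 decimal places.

Your original envelope holds the bill with probability 1/5, so the other 4 collectively hold it with probability 4/5.
The host can always find 2 empty envelopes to open, so the reveals don't change that 4/5; it is now spread over the 2 remaining unopened envelopes.
P(win by switching) = (4/5) · (1/2) = 2/5 ≈ 0.400.

0.400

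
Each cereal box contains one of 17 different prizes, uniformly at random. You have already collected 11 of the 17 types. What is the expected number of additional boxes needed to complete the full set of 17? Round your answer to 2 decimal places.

Starting from 11 distinct types, each trial gives a new one with probability (17−i)/17 when i types are held, so the wait for the next new type is 17/(17−i).
E = 17/6 + 17/5 + 17/4 + 17/3 + 17/2 + 17/1 = 833/20 ≈ 41.65.

41.65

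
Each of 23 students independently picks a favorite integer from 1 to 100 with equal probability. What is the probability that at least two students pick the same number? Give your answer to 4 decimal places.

0.9357

It's easier to compute the probability that all 23 are distinct.
P(all distinct) = 100/100 · 99/100 · ··· · 78/100 ≈ 0.0643.
So the probability of at least one match is 1 − 0.0643 = 0.9357.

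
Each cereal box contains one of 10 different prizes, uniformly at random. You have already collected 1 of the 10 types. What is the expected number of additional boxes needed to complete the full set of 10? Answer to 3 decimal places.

Starting from 1 distinct type, each trial gives a new one with probability (10−i)/10 when i types are held, so the wait for the next new type is 10/(10−i).
E = 10/9 + 10/8 + 10/7 + 10/6 + 10/5 + 10/4 + 10/3 + 10/2 + 10/1 = 7129/252 ≈ 28.290.

28.290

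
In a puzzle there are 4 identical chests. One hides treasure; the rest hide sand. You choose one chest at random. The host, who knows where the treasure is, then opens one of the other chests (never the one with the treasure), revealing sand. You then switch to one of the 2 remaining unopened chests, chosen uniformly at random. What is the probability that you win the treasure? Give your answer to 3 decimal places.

Your original chest holds the treasure with probability 1/4, so the other 3 collectively hold it with probability 3/4.
The host can always find an empty chest to open, so this doesn't change that 3/4; it is now spread over the 2 remaining unopened chests.
P(win by switching) = (3/4) · (1/2) = 3/8 ≈ 0.375.

0.375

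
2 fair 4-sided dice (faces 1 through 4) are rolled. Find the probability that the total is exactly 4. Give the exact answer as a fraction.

There are 4^2 = 16 equally likely outcomes.
The number of ordered 2-tuples from {1,…,4} summing to 4 is 3.
P(sum = 4) = 3/16.

3/16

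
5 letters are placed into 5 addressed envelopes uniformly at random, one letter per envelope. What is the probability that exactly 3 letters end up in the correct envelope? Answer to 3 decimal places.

0.083

Choose which 3 of the 5 are fixed: C(5,3) = 10 ways.
The remaining 2 must have no fixed point: D(2) = 1.
P = 10·1/120 = 1/12 ≈ 0.083.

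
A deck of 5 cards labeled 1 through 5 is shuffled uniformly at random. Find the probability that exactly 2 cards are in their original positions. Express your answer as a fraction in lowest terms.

1/6

Choose which 2 of the 5 are fixed: C(5,2) = 10 ways.
The remaining 3 must have no fixed point: D(3) = 2.
P = 10·2/120 = 1/6.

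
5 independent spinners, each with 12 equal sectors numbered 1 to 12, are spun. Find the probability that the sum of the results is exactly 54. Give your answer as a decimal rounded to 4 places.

0.0008

There are 12^5 = 248832 equally likely outcomes.
The number of ordered 5-tuples from {1,…,12} summing to 54 is 210.
P(sum = 54) = 210/248832 = 35/41472 ≈ 0.0008.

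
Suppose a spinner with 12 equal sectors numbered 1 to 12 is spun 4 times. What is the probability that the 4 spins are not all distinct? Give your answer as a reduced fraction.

P(all 4 different) = 12/12 · 11/12 · ··· · 9/12 = 55/96.
P(at least two equal) = 1 − 55/96 = 41/96.

41/96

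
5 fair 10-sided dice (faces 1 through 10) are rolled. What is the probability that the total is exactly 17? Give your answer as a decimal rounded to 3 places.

0.017

There are 10^5 = 100000 equally likely outcomes.
The number of ordered 5-tuples from {1,…,10} summing to 17 is 1745.
P(sum = 17) = 1745/100000 = 349/20000 ≈ 0.017.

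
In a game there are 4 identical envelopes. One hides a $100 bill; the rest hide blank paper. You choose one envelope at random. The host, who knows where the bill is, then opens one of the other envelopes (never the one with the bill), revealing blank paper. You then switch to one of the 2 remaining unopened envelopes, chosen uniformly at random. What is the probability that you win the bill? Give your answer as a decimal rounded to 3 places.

Your original envelope holds the bill with probability 1/4, so the other 3 collectively hold it with probability 3/4.
The host can always find an empty envelope to open, so this doesn't change that 3/4; it is now spread over the 2 remaining unopened envelopes.
P(win by switching) = (3/4) · (1/2) = 3/8 ≈ 0.375.

0.375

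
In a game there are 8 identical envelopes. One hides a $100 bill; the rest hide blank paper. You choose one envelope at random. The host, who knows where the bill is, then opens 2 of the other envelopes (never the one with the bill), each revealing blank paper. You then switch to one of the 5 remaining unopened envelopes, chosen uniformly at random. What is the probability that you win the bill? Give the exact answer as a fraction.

7/40

Your original envelope holds the bill with probability 1/8, so the other 7 collectively hold it with probability 7/8.
The host can always find 2 empty envelopes to open, so the reveals don't change that 7/8; it is now spread over the 5 remaining unopened envelopes.
P(win by switching) = (7/8) · (1/5) = 7/40.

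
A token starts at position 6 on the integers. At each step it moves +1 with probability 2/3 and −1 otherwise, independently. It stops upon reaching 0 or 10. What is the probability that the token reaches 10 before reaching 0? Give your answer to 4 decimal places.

Let r = q/p = (1/3)/(2/3) = 1/2. The recurrence P(i) = p·P(i+1) + q·P(i−1) with P(0)=0, P(10)=1 gives P(i) = (1 − r^i)/(1 − r^10).
P(6) = (1 − (1/2)^6) / (1 − (1/2)^10) = 336/341 ≈ 0.9853.

0.9853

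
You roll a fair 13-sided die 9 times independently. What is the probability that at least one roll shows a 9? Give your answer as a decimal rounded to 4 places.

0.5134

P(no roll shows a 9) = (12/13)^9 ≈ 0.4866.
P(at least one) = 1 − 0.4866 = 0.5134.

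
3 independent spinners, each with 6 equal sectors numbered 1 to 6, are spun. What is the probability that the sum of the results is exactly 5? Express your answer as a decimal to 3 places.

There are 6^3 = 216 equally likely outcomes.
The number of ordered 3-tuples from {1,…,6} summing to 5 is 6.
P(sum = 5) = 6/216 = 1/36 ≈ 0.028.

0.028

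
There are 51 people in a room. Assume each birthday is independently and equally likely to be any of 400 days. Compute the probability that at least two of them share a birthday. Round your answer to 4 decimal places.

0.9642

It's easier to compute the probability that all 51 are distinct.
P(all distinct) = 400/400 · 399/400 · ··· · 350/400 ≈ 0.0358.
So the probability of at least one match is 1 − 0.0358 = 0.9642.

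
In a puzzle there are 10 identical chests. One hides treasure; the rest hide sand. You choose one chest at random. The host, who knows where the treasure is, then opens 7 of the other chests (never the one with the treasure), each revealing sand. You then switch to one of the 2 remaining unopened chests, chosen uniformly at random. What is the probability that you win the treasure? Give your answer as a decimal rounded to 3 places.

Your original chest holds the treasure with probability 1/10, so the other 9 collectively hold it with probability 9/10.
The host can always find 7 empty chests to open, so the reveals don't change that 9/10; it is now spread over the 2 remaining unopened chests.
P(win by switching) = (9/10) · (1/2) = 9/20 ≈ 0.450.

0.450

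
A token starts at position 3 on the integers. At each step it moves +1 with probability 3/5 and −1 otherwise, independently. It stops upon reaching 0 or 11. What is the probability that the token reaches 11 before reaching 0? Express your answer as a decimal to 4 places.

Let r = q/p = (2/5)/(3/5) = 2/3. The recurrence P(i) = p·P(i+1) + q·P(i−1) with P(0)=0, P(11)=1 gives P(i) = (1 − r^i)/(1 − r^11).
P(3) = (1 − (2/3)^3) / (1 − (2/3)^11) = 124659/175099 ≈ 0.7119.

0.7119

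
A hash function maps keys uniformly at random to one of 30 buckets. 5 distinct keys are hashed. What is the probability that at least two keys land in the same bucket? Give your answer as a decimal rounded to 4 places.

0.2963

It's easier to compute the probability that all 5 are distinct.
P(all distinct) = 30/30 · 29/30 · ··· · 26/30 ≈ 0.7037.
So the probability of at least one match is 1 − 0.7037 = 0.2963.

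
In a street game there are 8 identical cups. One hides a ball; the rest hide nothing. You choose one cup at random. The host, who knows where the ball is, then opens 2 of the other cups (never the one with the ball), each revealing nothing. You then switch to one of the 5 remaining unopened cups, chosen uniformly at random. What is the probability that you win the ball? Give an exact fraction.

7/40

Your original cup holds the ball with probability 1/8, so the other 7 collectively hold it with probability 7/8.
The host can always find 2 empty cups to open, so the reveals don't change that 7/8; it is now spread over the 5 remaining unopened cups.
P(win by switching) = (7/8) · (1/5) = 7/40.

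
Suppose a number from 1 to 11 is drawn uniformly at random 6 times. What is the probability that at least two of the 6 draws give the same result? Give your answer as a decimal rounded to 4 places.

0.8122

P(all 6 different) = 11/11 · 10/11 · ··· · 6/11 ≈ 0.1878.
P(at least two equal) = 1 − 0.1878 = 0.8122.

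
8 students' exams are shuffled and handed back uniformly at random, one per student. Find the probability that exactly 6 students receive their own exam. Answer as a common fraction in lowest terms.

1/1440

Choose which 6 of the 8 are fixed: C(8,6) = 28 ways.
The remaining 2 must have no fixed point: D(2) = 1.
P = 28·1/40320 = 1/1440.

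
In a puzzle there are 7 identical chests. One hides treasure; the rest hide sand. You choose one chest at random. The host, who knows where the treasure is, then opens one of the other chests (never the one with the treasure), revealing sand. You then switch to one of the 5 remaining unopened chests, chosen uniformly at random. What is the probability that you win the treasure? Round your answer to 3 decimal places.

Your original chest holds the treasure with probability 1/7, so the other 6 collectively hold it with probability 6/7.
The host can always find an empty chest to open, so this doesn't change that 6/7; it is now spread over the 5 remaining unopened chests.
P(win by switching) = (6/7) · (1/5) = 6/35 ≈ 0.171.

0.171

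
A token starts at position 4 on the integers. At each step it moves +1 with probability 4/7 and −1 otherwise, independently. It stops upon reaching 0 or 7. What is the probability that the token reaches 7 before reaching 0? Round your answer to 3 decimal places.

0.789

Let r = q/p = (3/7)/(4/7) = 3/4. The recurrence P(i) = p·P(i+1) + q·P(i−1) with P(0)=0, P(7)=1 gives P(i) = (1 − r^i)/(1 − r^7).
P(4) = (1 − (3/4)^4) / (1 − (3/4)^7) = 11200/14197 ≈ 0.789.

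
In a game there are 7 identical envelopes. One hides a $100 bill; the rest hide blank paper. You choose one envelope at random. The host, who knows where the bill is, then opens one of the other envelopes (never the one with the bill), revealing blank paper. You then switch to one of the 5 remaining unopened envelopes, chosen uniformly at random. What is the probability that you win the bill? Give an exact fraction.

Your original envelope holds the bill with probability 1/7, so the other 6 collectively hold it with probability 6/7.
The host can always find an empty envelope to open, so this doesn't change that 6/7; it is now spread over the 5 remaining unopened envelopes.
P(win by switching) = (6/7) · (1/5) = 6/35.

6/35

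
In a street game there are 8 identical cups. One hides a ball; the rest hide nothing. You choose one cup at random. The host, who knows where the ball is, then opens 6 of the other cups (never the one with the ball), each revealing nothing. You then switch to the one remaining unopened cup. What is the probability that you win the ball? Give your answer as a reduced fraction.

7/8

Your original cup holds the ball with probability 1/8, so the other 7 collectively hold it with probability 7/8.
The host can always find 6 empty cups to open, so the reveals don't change that 7/8; it is now spread over the 1 remaining unopened cup.
P(win by switching) = (7/8) · (1/1) = 7/8.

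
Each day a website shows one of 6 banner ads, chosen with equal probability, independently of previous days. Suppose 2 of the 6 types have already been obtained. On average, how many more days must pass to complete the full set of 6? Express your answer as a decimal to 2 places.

12.50

Starting from 2 distinct types, each trial gives a new one with probability (6−i)/6 when i types are held, so the wait for the next new type is 6/(6−i).
E = 6/4 + 6/3 + 6/2 + 6/1 = 25/2 ≈ 12.50.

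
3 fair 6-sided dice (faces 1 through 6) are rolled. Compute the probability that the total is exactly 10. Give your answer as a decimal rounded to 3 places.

0.125

There are 6^3 = 216 equally likely outcomes.
The number of ordered 3-tuples from {1,…,6} summing to 10 is 27.
P(sum = 10) = 27/216 = 1/8 ≈ 0.125.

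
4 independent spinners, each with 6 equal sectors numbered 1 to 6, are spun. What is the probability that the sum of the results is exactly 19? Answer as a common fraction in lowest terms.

There are 6^4 = 1296 equally likely outcomes.
The number of ordered 4-tuples from {1,…,6} summing to 19 is 56.
P(sum = 19) = 56/1296 = 7/162.

7/162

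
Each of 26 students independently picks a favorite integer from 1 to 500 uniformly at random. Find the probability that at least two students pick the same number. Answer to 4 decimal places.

It's easier to compute the probability that all 26 are distinct.
P(all distinct) = 500/500 · 499/500 · ··· · 475/500 ≈ 0.5162.
So the probability of at least one match is 1 − 0.5162 = 0.4838.

0.4838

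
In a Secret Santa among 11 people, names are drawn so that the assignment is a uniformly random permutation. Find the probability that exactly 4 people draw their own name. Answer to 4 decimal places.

Choose which 4 of the 11 are fixed: C(11,4) = 330 ways.
The remaining 7 must have no fixed point: D(7) = 1854.
P = 330·1854/39916800 = 103/6720 ≈ 0.0153.

0.0153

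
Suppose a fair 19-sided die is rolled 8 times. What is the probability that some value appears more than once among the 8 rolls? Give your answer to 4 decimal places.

P(all 8 different) = 19/19 · 18/19 · ··· · 12/19 ≈ 0.1794.
P(at least two equal) = 1 − 0.1794 = 0.8206.

0.8206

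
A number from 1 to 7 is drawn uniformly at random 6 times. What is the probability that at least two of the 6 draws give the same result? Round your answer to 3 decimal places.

P(all 6 different) = 7/7 · 6/7 · ··· · 2/7 ≈ 0.043.
P(at least two equal) = 1 − 0.043 = 0.957.

0.957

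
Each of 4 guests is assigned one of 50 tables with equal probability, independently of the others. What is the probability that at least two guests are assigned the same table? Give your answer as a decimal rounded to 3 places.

It's easier to compute the probability that all 4 are distinct.
P(all distinct) = 50/50 · 49/50 · ··· · 47/50 ≈ 0.884.
So the probability of at least one match is 1 − 0.884 = 0.116.

0.116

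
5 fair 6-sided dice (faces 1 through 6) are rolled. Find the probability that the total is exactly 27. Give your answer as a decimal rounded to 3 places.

There are 6^5 = 7776 equally likely outcomes.
The number of ordered 5-tuples from {1,…,6} summing to 27 is 35.
P(sum = 27) = 35/7776 ≈ 0.005.

0.005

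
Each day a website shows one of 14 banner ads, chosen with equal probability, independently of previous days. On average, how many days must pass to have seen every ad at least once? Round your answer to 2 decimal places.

After i distinct types are collected, each trial gives a new one with probability (14−i)/14, so the expected wait for the next new type is 14/(14−i).
E = 14/14 + 14/13 + 14/12 + 14/11 + 14/10 + 14/9 + 14/8 + 14/7 + 14/6 + 14/5 + 14/4 + 14/3 + 14/2 + 14/1 = 1171733/25740 ≈ 45.52.

45.52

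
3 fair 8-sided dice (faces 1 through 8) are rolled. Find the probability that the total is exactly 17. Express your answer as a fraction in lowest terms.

9/128

There are 8^3 = 512 equally likely outcomes.
The number of ordered 3-tuples from {1,…,8} summing to 17 is 36.
P(sum = 17) = 36/512 = 9/128.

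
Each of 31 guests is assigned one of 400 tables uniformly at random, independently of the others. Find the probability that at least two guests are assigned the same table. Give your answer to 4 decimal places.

It's easier to compute the probability that all 31 are distinct.
P(all distinct) = 400/400 · 399/400 · ··· · 370/400 ≈ 0.3032.
So the probability of at least one match is 1 − 0.3032 = 0.6968.

0.6968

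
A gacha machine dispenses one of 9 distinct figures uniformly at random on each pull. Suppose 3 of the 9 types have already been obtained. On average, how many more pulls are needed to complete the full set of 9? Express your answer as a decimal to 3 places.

22.050

Starting from 3 distinct types, each trial gives a new one with probability (9−i)/9 when i types are held, so the wait for the next new type is 9/(9−i).
E = 9/6 + 9/5 + 9/4 + 9/3 + 9/2 + 9/1 = 441/20 ≈ 22.050.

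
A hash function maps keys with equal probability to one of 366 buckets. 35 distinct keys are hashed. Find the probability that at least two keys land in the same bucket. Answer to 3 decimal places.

It's easier to compute the probability that all 35 are distinct.
P(all distinct) = 366/366 · 365/366 · ··· · 332/366 ≈ 0.187.
So the probability of at least one match is 1 − 0.187 = 0.813.

0.813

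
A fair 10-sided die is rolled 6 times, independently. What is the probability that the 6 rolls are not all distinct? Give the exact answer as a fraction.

P(all 6 different) = 10/10 · 9/10 · ··· · 5/10 = 189/1250.
P(at least two equal) = 1 − 189/1250 = 1061/1250.

1061/1250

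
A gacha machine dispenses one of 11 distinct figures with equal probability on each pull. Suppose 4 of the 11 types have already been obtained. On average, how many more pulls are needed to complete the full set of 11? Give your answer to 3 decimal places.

28.521

Starting from 4 distinct types, each trial gives a new one with probability (11−i)/11 when i types are held, so the wait for the next new type is 11/(11−i).
E = 11/7 + 11/6 + 11/5 + 11/4 + 11/3 + 11/2 + 11/1 = 3993/140 ≈ 28.521.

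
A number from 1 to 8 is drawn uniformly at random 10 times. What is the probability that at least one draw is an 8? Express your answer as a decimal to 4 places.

P(no draw is an 8) = (7/8)^10 ≈ 0.2631.
P(at least one) = 1 − 0.2631 = 0.7369.

0.7369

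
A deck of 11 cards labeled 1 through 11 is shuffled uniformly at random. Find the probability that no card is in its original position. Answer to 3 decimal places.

0.368

This is the derangement probability: permutations of 11 with no fixed point.
D(11) = 11! · (1 − 1/1! + 1/2! − ··· + (−1)^11/11!) = 14684570.
P = 14684570/39916800 = 1468457/3991680 ≈ 0.368.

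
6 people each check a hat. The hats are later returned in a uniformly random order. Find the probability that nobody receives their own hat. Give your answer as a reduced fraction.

This is the derangement probability: permutations of 6 with no fixed point.
D(6) = 6! · (1 − 1/1! + 1/2! − ··· + (−1)^6/6!) = 265.
P = 265/720 = 53/144.

53/144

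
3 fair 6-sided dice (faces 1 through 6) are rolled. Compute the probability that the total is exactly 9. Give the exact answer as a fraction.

25/216

There are 6^3 = 216 equally likely outcomes.
The number of ordered 3-tuples from {1,…,6} summing to 9 is 25.
P(sum = 9) = 25/216.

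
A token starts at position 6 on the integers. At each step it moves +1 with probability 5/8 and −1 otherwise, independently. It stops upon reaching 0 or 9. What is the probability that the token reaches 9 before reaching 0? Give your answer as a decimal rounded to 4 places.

Let r = q/p = (3/8)/(5/8) = 3/5. The recurrence P(i) = p·P(i+1) + q·P(i−1) with P(0)=0, P(9)=1 gives P(i) = (1 − r^i)/(1 − r^9).
P(6) = (1 − (3/5)^6) / (1 − (3/5)^9) = 19000/19729 ≈ 0.9630.

0.9630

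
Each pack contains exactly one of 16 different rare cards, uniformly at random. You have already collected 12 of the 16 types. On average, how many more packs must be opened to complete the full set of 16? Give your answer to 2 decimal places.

33.33

Starting from 12 distinct types, each trial gives a new one with probability (16−i)/16 when i types are held, so the wait for the next new type is 16/(16−i).
E = 16/4 + 16/3 + 16/2 + 16/1 = 100/3 ≈ 33.33.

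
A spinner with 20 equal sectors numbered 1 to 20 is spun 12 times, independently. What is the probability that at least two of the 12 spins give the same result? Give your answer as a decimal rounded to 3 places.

0.985

P(all 12 different) = 20/20 · 19/20 · ··· · 9/20 ≈ 0.015.
P(at least two equal) = 1 − 0.015 = 0.985.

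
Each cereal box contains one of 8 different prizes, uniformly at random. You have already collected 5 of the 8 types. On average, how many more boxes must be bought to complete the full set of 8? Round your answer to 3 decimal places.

14.667

Starting from 5 distinct types, each trial gives a new one with probability (8−i)/8 when i types are held, so the wait for the next new type is 8/(8−i).
E = 8/3 + 8/2 + 8/1 = 44/3 ≈ 14.667.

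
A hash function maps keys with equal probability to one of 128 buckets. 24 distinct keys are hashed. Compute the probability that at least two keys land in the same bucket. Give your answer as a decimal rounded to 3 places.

It's easier to compute the probability that all 24 are distinct.
P(all distinct) = 128/128 · 127/128 · ··· · 105/128 ≈ 0.100.
So the probability of at least one match is 1 − 0.100 = 0.900.

0.900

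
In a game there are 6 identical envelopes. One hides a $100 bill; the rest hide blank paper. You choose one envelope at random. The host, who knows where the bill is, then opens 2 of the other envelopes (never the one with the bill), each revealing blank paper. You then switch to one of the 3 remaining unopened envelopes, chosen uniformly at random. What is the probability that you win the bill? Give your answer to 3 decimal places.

0.278

Your original envelope holds the bill with probability 1/6, so the other 5 collectively hold it with probability 5/6.
The host can always find 2 empty envelopes to open, so the reveals don't change that 5/6; it is now spread over the 3 remaining unopened envelopes.
P(win by switching) = (5/6) · (1/3) = 5/18 ≈ 0.278.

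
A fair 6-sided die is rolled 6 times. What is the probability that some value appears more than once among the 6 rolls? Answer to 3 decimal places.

0.985

P(all 6 different) = 6/6 · 5/6 · ··· · 1/6 ≈ 0.015.
P(at least two equal) = 1 − 0.015 = 0.985.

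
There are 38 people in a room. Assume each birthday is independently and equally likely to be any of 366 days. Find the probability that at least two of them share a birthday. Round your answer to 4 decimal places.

It's easier to compute the probability that all 38 are distinct.
P(all distinct) = 366/366 · 365/366 · ··· · 329/366 ≈ 0.1367.
So the probability of at least one match is 1 − 0.1367 = 0.8633.

0.8633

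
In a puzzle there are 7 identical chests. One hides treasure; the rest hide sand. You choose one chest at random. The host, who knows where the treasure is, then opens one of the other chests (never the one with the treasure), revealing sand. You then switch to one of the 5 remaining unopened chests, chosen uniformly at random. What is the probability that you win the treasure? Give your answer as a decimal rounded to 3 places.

Your original chest holds the treasure with probability 1/7, so the other 6 collectively hold it with probability 6/7.
The host can always find an empty chest to open, so this doesn't change that 6/7; it is now spread over the 5 remaining unopened chests.
P(win by switching) = (6/7) · (1/5) = 6/35 ≈ 0.171.

0.171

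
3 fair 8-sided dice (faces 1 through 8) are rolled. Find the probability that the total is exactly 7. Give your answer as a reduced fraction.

15/512

There are 8^3 = 512 equally likely outcomes.
The number of ordered 3-tuples from {1,…,8} summing to 7 is 15.
P(sum = 7) = 15/512.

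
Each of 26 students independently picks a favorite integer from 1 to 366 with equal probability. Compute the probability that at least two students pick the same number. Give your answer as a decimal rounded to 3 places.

It's easier to compute the probability that all 26 are distinct.
P(all distinct) = 366/366 · 365/366 · ··· · 341/366 ≈ 0.403.
So the probability of at least one match is 1 − 0.403 = 0.597.

0.597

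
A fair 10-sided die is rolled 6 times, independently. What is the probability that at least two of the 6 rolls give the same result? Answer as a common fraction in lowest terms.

1061/1250

P(all 6 different) = 10/10 · 9/10 · ··· · 5/10 = 189/1250.
P(at least two equal) = 1 − 189/1250 = 1061/1250.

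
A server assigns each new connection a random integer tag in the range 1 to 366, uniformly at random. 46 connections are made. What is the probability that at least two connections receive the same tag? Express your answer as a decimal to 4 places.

0.9478

It's easier to compute the probability that all 46 are distinct.
P(all distinct) = 366/366 · 365/366 · ··· · 321/366 ≈ 0.0522.
So the probability of at least one match is 1 − 0.0522 = 0.9478.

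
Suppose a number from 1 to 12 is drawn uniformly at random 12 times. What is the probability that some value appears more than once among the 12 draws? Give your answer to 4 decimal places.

0.9999

P(all 12 different) = 12/12 · 11/12 · ··· · 1/12 ≈ 0.0001.
P(at least two equal) = 1 − 0.0001 = 0.9999.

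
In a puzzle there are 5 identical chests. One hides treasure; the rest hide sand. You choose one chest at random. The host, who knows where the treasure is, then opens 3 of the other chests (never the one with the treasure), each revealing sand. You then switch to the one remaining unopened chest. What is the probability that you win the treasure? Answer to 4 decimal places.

0.8000

Your original chest holds the treasure with probability 1/5, so the other 4 collectively hold it with probability 4/5.
The host can always find 3 empty chests to open, so the reveals don't change that 4/5; it is now spread over the 1 remaining unopened chest.
P(win by switching) = (4/5) · (1/1) = 4/5 ≈ 0.8000.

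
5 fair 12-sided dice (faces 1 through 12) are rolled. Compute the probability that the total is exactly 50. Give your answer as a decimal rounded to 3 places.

There are 12^5 = 248832 equally likely outcomes.
The number of ordered 5-tuples from {1,…,12} summing to 50 is 1001.
P(sum = 50) = 1001/248832 ≈ 0.004.

0.004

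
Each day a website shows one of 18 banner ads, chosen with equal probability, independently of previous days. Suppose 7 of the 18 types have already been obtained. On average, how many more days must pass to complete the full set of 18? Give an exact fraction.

83711/1540

Starting from 7 distinct types, each trial gives a new one with probability (18−i)/18 when i types are held, so the wait for the next new type is 18/(18−i).
E = 18/11 + 18/10 + 18/9 + 18/8 + 18/7 + 18/6 + 18/5 + 18/4 + 18/3 + 18/2 + 18/1 = 83711/1540.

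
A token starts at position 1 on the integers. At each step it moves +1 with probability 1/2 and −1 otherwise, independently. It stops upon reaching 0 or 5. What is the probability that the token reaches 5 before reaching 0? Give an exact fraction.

1/5

With a fair step, P(i) = ½P(i−1) + ½P(i+1) with P(0)=0, P(5)=1 has the linear solution P(i) = i/5.
P(1) = 1/5.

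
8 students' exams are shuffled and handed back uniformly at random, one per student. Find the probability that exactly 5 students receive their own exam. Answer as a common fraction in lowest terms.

1/360

Choose which 5 of the 8 are fixed: C(8,5) = 56 ways.
The remaining 3 must have no fixed point: D(3) = 2.
P = 56·2/40320 = 1/360.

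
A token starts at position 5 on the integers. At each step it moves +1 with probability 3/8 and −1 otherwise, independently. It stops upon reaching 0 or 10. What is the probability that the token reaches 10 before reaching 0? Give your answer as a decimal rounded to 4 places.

Let r = q/p = (5/8)/(3/8) = 5/3. The recurrence P(i) = p·P(i+1) + q·P(i−1) with P(0)=0, P(10)=1 gives P(i) = (1 − r^i)/(1 − r^10).
P(5) = (1 − (5/3)^5) / (1 − (5/3)^10) = 243/3368 ≈ 0.0721.

0.0721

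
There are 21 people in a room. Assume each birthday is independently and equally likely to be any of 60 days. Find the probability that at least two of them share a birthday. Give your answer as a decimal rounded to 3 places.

0.981

It's easier to compute the probability that all 21 are distinct.
P(all distinct) = 60/60 · 59/60 · ··· · 40/60 ≈ 0.019.
So the probability of at least one match is 1 − 0.019 = 0.981.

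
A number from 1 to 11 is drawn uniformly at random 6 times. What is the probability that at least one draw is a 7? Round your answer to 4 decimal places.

P(no draw is a 7) = (10/11)^6 ≈ 0.5645.
P(at least one) = 1 − 0.5645 = 0.4355.

0.4355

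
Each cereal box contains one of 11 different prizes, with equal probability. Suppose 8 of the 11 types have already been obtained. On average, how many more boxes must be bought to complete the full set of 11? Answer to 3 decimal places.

20.167

Starting from 8 distinct types, each trial gives a new one with probability (11−i)/11 when i types are held, so the wait for the next new type is 11/(11−i).
E = 11/3 + 11/2 + 11/1 = 121/6 ≈ 20.167.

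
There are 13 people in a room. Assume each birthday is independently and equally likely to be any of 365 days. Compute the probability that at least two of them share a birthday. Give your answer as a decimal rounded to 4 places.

0.1944

It's easier to compute the probability that all 13 are distinct.
P(all distinct) = 365/365 · 364/365 · ··· · 353/365 ≈ 0.8056.
So the probability of at least one match is 1 − 0.8056 = 0.1944.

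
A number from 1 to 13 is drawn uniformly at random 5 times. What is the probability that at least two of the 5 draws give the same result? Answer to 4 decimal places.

0.5840

P(all 5 different) = 13/13 · 12/13 · ··· · 9/13 ≈ 0.4160.
P(at least two equal) = 1 − 0.4160 = 0.5840.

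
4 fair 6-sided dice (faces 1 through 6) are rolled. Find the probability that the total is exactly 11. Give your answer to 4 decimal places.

0.0802

There are 6^4 = 1296 equally likely outcomes.
The number of ordered 4-tuples from {1,…,6} summing to 11 is 104.
P(sum = 11) = 104/1296 = 13/162 ≈ 0.0802.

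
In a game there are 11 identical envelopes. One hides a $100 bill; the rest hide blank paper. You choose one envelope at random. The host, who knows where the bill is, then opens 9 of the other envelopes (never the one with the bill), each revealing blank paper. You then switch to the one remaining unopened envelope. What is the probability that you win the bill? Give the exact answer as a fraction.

Your original envelope holds the bill with probability 1/11, so the other 10 collectively hold it with probability 10/11.
The host can always find 9 empty envelopes to open, so the reveals don't change that 10/11; it is now spread over the 1 remaining unopened envelope.
P(win by switching) = (10/11) · (1/1) = 10/11.

10/11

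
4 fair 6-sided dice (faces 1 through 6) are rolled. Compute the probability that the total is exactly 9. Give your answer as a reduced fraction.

7/162

There are 6^4 = 1296 equally likely outcomes.
The number of ordered 4-tuples from {1,…,6} summing to 9 is 56.
P(sum = 9) = 56/1296 = 7/162.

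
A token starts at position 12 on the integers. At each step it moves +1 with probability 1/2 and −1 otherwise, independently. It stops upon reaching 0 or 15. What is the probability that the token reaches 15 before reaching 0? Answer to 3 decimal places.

0.800

With a fair step, P(i) = ½P(i−1) + ½P(i+1) with P(0)=0, P(15)=1 has the linear solution P(i) = i/15.
P(12) = 12/15 = 4/5 ≈ 0.800.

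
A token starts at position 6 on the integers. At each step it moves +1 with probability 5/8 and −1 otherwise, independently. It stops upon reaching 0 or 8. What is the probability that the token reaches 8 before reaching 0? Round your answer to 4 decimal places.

0.9696

Let r = q/p = (3/8)/(5/8) = 3/5. The recurrence P(i) = p·P(i+1) + q·P(i−1) with P(0)=0, P(8)=1 gives P(i) = (1 − r^i)/(1 − r^8).
P(6) = (1 − (3/5)^6) / (1 − (3/5)^8) = 23275/24004 ≈ 0.9696.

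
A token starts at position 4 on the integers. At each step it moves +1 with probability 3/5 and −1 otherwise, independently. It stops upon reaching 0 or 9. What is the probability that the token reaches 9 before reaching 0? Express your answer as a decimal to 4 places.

Let r = q/p = (2/5)/(3/5) = 2/3. The recurrence P(i) = p·P(i+1) + q·P(i−1) with P(0)=0, P(9)=1 gives P(i) = (1 − r^i)/(1 − r^9).
P(4) = (1 − (2/3)^4) / (1 − (2/3)^9) = 15795/19171 ≈ 0.8239.

0.8239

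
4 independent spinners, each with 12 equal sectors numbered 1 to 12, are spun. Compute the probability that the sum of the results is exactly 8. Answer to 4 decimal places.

0.0017

There are 12^4 = 20736 equally likely outcomes.
The number of ordered 4-tuples from {1,…,12} summing to 8 is 35.
P(sum = 8) = 35/20736 ≈ 0.0017.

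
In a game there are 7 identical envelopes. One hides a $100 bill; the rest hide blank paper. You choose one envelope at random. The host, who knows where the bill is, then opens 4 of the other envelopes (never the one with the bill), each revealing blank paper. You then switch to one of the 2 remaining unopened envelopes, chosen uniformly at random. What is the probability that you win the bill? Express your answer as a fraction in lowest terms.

Your original envelope holds the bill with probability 1/7, so the other 6 collectively hold it with probability 6/7.
The host can always find 4 empty envelopes to open, so the reveals don't change that 6/7; it is now spread over the 2 remaining unopened envelopes.
P(win by switching) = (6/7) · (1/2) = 3/7.

3/7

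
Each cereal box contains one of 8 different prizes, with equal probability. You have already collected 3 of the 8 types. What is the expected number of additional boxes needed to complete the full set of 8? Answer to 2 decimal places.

18.27

Starting from 3 distinct types, each trial gives a new one with probability (8−i)/8 when i types are held, so the wait for the next new type is 8/(8−i).
E = 8/5 + 8/4 + 8/3 + 8/2 + 8/1 = 274/15 ≈ 18.27.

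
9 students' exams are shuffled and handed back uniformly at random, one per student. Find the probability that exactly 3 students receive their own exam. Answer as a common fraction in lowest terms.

Choose which 3 of the 9 are fixed: C(9,3) = 84 ways.
The remaining 6 must have no fixed point: D(6) = 265.
P = 84·265/362880 = 53/864.

53/864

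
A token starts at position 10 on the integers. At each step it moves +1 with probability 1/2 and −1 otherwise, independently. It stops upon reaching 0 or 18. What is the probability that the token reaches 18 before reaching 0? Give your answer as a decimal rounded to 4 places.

With a fair step, P(i) = ½P(i−1) + ½P(i+1) with P(0)=0, P(18)=1 has the linear solution P(i) = i/18.
P(10) = 10/18 = 5/9 ≈ 0.5556.

0.5556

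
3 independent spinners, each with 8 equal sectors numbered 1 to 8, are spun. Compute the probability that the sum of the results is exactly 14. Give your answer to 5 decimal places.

There are 8^3 = 512 equally likely outcomes.
The number of ordered 3-tuples from {1,…,8} summing to 14 is 48.
P(sum = 14) = 48/512 = 3/32 ≈ 0.09375.

0.09375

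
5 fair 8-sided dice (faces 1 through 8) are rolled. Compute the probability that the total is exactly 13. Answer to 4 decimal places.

0.0150

There are 8^5 = 32768 equally likely outcomes.
The number of ordered 5-tuples from {1,…,8} summing to 13 is 490.
P(sum = 13) = 490/32768 = 245/16384 ≈ 0.0150.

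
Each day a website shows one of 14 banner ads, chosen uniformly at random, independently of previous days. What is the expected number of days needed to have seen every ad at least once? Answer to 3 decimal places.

45.522

After i distinct types are collected, each trial gives a new one with probability (14−i)/14, so the expected wait for the next new type is 14/(14−i).
E = 14/14 + 14/13 + 14/12 + 14/11 + 14/10 + 14/9 + 14/8 + 14/7 + 14/6 + 14/5 + 14/4 + 14/3 + 14/2 + 14/1 = 1171733/25740 ≈ 45.522.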